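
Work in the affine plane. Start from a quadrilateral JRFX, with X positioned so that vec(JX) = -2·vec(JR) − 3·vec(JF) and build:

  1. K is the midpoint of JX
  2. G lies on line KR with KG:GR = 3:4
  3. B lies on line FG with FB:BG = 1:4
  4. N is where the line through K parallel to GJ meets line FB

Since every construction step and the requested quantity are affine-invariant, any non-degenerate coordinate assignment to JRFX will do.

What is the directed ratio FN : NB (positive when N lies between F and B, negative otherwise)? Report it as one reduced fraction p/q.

Choose coordinates J = (0, 0), R = (1, 0), F = (0, 1), X = (-2, -3).
1. K is the midpoint of JX ⇒ K = (-1, -3/2)
2. G lies on line KR with KG:GR = 3:4 ⇒ G = (-1/7, -6/7)
3. B lies on line FG with FB:BG = 1:4 ⇒ B = (-1/35, 22/35)
4. N is where the line through K parallel to GJ meets line FB ⇒ N = (1/2, 15/2)
N = F + t·(B−F) with t = -35/2, so FN:NB = t:(1−t) = -35/2:37/2

FN:NB = -35/37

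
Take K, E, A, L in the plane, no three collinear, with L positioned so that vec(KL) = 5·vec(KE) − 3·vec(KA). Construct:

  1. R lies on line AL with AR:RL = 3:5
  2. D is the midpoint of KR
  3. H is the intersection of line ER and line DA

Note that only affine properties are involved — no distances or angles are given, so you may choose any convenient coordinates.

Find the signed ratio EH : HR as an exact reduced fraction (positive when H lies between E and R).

Assign K = (0, 0), E = (1, 0), A = (0, 1), L = (5, -3) — the answer is frame-independent, so this choice is without loss of generality.
1. R lies on line AL with AR:RL = 3:5 ⇒ R = (15/8, -1/2)
2. D is the midpoint of KR ⇒ D = (15/16, -1/4)
3. H is the intersection of line ER and line DA ⇒ H = (9/16, 1/4)
H = E + t·(R−E) with t = -1/2, so EH:HR = t:(1−t) = -1/2:3/2

EH:HR = -1/3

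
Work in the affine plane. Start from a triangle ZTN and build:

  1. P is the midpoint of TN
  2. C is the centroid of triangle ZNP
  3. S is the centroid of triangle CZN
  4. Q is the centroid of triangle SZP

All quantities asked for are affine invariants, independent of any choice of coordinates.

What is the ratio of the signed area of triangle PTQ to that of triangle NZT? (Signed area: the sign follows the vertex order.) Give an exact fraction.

Set Z = (0, 0), T = (1, 0), N = (0, 1); any affine frame gives the same invariant.
1. P is the midpoint of TN ⇒ P = (1/2, 1/2)
2. C is the centroid of triangle ZNP ⇒ C = (1/6, 1/2)
3. S is the centroid of triangle CZN ⇒ S = (1/18, 1/2)
4. Q is the centroid of triangle SZP ⇒ Q = (5/27, 1/3)
2·[PTQ] = -13/54, 2·[NZT] = 1
[PTQ]:[NZT] = -13/54:1 = -13/54

[PTQ]:[NZT] = -13/54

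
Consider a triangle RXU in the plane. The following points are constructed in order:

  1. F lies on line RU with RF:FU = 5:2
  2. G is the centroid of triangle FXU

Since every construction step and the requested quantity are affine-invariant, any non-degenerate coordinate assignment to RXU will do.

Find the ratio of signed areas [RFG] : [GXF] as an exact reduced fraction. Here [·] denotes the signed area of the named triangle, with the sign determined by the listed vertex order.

Set R = (0, 0), X = (1, 0), U = (0, 1); any affine frame gives the same invariant.
1. F lies on line RU with RF:FU = 5:2 ⇒ F = (0, 5/7)
2. G is the centroid of triangle FXU ⇒ G = (1/3, 4/7)
2·[RFG] = -5/21, 2·[GXF] = -2/21
[RFG]:[GXF] = -5/21:-2/21 = 5/2

[RFG]:[GXF] = 5/2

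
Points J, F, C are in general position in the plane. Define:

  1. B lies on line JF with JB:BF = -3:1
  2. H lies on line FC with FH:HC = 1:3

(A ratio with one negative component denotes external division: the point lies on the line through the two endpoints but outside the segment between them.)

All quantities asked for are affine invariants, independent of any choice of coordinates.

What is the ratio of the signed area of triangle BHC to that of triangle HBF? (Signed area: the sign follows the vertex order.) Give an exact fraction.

[BHC]:[HBF] = 3

Choose coordinates J = (0, 0), F = (1, 0), C = (0, 1).
1. B lies on line JF with JB:BF = -3:1 ⇒ B = (3/2, 0)
2. H lies on line FC with FH:HC = 1:3 ⇒ H = (3/4, 1/4)
2·[BHC] = -3/8, 2·[HBF] = -1/8
[BHC]:[HBF] = -3/8:-1/8 = 3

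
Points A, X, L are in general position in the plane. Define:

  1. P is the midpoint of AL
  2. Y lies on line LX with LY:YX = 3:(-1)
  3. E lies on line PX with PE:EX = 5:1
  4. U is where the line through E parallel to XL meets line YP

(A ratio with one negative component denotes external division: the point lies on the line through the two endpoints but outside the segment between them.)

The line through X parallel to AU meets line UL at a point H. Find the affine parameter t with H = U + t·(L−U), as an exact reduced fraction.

t = 4/15

Assign A = (0, 0), X = (1, 0), L = (0, 1) — the answer is frame-independent, so this choice is without loss of generality.
1. P is the midpoint of AL ⇒ P = (0, 1/2)
2. Y lies on line LX with LY:YX = 3:(-1) ⇒ Y = (3/2, -1/2)
3. E lies on line PX with PE:EX = 5:1 ⇒ E = (5/6, 1/12)
4. U is where the line through E parallel to XL meets line YP ⇒ U = (5/4, -1/3)
through X parallel to AU: direction (5/4, -1/3); meets UL at H = (11/12, 1/45)
H = U + t·(L−U) with t = 4/15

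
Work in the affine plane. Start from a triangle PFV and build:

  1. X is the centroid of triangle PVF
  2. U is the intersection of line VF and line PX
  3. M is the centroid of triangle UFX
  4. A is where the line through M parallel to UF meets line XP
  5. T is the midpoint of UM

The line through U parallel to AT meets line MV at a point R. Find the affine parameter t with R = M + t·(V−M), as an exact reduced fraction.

Choose coordinates P = (0, 0), F = (1, 0), V = (0, 1).
1. X is the centroid of triangle PVF ⇒ X = (1/3, 1/3)
2. U is the intersection of line VF and line PX ⇒ U = (1/2, 1/2)
3. M is the centroid of triangle UFX ⇒ M = (11/18, 5/18)
4. A is where the line through M parallel to UF meets line XP ⇒ A = (4/9, 4/9)
5. T is the midpoint of UM ⇒ T = (5/9, 7/18)
through U parallel to AT: direction (1/9, -1/18); meets MV at R = (11/30, 17/30)
R = M + t·(V−M) with t = 2/5

t = 2/5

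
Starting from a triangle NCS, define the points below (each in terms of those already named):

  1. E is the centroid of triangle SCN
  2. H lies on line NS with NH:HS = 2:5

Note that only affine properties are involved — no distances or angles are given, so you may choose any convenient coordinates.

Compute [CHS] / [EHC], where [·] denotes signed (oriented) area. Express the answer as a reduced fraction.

[CHS]:[EHC] = -5

Choose coordinates N = (0, 0), C = (1, 0), S = (0, 1).
1. E is the centroid of triangle SCN ⇒ E = (1/3, 1/3)
2. H lies on line NS with NH:HS = 2:5 ⇒ H = (0, 2/7)
2·[CHS] = -5/7, 2·[EHC] = 1/7
[CHS]:[EHC] = -5/7:1/7 = -5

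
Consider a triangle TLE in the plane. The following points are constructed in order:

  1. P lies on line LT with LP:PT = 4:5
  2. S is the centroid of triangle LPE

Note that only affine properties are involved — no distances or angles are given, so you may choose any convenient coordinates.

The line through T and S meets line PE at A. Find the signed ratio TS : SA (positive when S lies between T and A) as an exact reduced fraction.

Work in coordinates with T = (0, 0), L = (1, 0), E = (0, 1).
1. P lies on line LT with LP:PT = 4:5 ⇒ P = (5/9, 0)
2. S is the centroid of triangle LPE ⇒ S = (14/27, 1/3)
line TS meets PE at A = (70/171, 5/19)
S = T + t·(A−T) with t = 19/15, so TS:SA = 19/15:-4/15

TS:SA = -19/4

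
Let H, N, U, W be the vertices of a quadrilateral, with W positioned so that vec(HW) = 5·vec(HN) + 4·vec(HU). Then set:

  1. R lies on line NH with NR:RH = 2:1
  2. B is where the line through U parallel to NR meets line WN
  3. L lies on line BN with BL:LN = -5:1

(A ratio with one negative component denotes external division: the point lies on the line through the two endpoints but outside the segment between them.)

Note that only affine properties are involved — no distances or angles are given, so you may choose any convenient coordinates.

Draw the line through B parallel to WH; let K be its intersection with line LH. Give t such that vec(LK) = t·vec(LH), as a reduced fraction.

Work in coordinates with H = (0, 0), N = (1, 0), U = (0, 1), W = (5, 4).
1. R lies on line NH with NR:RH = 2:1 ⇒ R = (1/3, 0)
2. B is where the line through U parallel to NR meets line WN ⇒ B = (2, 1)
3. L lies on line BN with BL:LN = -5:1 ⇒ L = (3/4, -1/4)
through B parallel to WH: direction (-5, -4); meets LH at K = (9/17, -3/17)
K = L + t·(H−L) with t = 5/17

t = 5/17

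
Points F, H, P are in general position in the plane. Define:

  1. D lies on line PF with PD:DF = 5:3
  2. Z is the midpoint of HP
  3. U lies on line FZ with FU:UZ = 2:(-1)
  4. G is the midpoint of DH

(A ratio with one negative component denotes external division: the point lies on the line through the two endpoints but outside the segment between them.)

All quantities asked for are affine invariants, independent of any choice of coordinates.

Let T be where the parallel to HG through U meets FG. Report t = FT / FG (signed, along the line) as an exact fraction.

Choose coordinates F = (0, 0), H = (1, 0), P = (0, 1).
1. D lies on line PF with PD:DF = 5:3 ⇒ D = (0, 3/8)
2. Z is the midpoint of HP ⇒ Z = (1/2, 1/2)
3. U lies on line FZ with FU:UZ = 2:(-1) ⇒ U = (1, 1)
4. G is the midpoint of DH ⇒ G = (1/2, 3/16)
through U parallel to HG: direction (-1/2, 3/16); meets FG at T = (11/6, 11/16)
T = F + t·(G−F) with t = 11/3

t = 11/3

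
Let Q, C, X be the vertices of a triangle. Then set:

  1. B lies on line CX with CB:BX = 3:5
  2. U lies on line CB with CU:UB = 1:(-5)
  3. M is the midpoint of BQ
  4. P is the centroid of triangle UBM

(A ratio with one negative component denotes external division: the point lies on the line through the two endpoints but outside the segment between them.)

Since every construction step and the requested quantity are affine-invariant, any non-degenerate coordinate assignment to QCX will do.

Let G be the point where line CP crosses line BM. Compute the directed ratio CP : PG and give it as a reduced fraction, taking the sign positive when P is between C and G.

Work in coordinates with Q = (0, 0), C = (1, 0), X = (0, 1).
1. B lies on line CX with CB:BX = 3:5 ⇒ B = (5/8, 3/8)
2. U lies on line CB with CU:UB = 1:(-5) ⇒ U = (35/32, -3/32)
3. M is the midpoint of BQ ⇒ M = (5/16, 3/16)
4. P is the centroid of triangle UBM ⇒ P = (65/96, 5/32)
line CP meets BM at G = (25/56, 15/56)
P = C + t·(G−C) with t = 7/12, so CP:PG = 7/12:5/12

CP:PG = 7/5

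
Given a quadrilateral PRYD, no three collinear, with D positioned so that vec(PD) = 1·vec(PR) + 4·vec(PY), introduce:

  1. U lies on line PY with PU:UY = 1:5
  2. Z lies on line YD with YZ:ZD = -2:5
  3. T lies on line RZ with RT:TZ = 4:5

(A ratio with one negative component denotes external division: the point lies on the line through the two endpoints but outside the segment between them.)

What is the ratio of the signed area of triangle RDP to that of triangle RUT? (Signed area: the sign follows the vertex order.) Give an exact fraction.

Choose coordinates P = (0, 0), R = (1, 0), Y = (0, 1), D = (1, 4).
1. U lies on line PY with PU:UY = 1:5 ⇒ U = (0, 1/6)
2. Z lies on line YD with YZ:ZD = -2:5 ⇒ Z = (-2/3, -1)
3. T lies on line RZ with RT:TZ = 4:5 ⇒ T = (7/27, -4/9)
2·[RDP] = 4, 2·[RUT] = 46/81
[RDP]:[RUT] = 4:46/81 = 162/23

[RDP]:[RUT] = 162/23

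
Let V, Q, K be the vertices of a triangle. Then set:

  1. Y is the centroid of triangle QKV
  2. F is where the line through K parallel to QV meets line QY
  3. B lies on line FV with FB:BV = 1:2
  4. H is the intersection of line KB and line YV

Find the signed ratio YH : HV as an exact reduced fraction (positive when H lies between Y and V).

Choose coordinates V = (0, 0), Q = (1, 0), K = (0, 1).
1. Y is the centroid of triangle QKV ⇒ Y = (1/3, 1/3)
2. F is where the line through K parallel to QV meets line QY ⇒ F = (-1, 1)
3. B lies on line FV with FB:BV = 1:2 ⇒ B = (-2/3, 2/3)
4. H is the intersection of line KB and line YV ⇒ H = (2, 2)
H = Y + t·(V−Y) with t = -5, so YH:HV = t:(1−t) = -5:6

YH:HV = -5/6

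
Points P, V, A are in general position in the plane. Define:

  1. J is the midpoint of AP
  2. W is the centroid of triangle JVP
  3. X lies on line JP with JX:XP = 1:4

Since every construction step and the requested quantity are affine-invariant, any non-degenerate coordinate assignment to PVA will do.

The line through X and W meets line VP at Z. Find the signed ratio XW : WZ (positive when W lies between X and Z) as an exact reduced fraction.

Assign P = (0, 0), V = (1, 0), A = (0, 1) — the answer is frame-independent, so this choice is without loss of generality.
1. J is the midpoint of AP ⇒ J = (0, 1/2)
2. W is the centroid of triangle JVP ⇒ W = (1/3, 1/6)
3. X lies on line JP with JX:XP = 1:4 ⇒ X = (0, 2/5)
line XW meets VP at Z = (4/7, 0)
W = X + t·(Z−X) with t = 7/12, so XW:WZ = 7/12:5/12

XW:WZ = 7/5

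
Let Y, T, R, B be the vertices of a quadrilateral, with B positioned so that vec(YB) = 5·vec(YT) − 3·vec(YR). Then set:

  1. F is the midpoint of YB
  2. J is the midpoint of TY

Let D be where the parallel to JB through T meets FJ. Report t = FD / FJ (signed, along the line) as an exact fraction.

t = 3

Set Y = (0, 0), T = (1, 0), R = (0, 1), B = (5, -3); any affine frame gives the same invariant.
1. F is the midpoint of YB ⇒ F = (5/2, -3/2)
2. J is the midpoint of TY ⇒ J = (1/2, 0)
through T parallel to JB: direction (9/2, -3); meets FJ at D = (-7/2, 3)
D = F + t·(J−F) with t = 3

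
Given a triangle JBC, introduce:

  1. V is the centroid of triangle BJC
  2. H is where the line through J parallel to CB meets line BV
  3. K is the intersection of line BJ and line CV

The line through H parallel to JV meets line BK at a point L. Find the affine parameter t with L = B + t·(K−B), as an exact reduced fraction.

Assign J = (0, 0), B = (1, 0), C = (0, 1) — the answer is frame-independent, so this choice is without loss of generality.
1. V is the centroid of triangle BJC ⇒ V = (1/3, 1/3)
2. H is where the line through J parallel to CB meets line BV ⇒ H = (-1, 1)
3. K is the intersection of line BJ and line CV ⇒ K = (1/2, 0)
through H parallel to JV: direction (1/3, 1/3); meets BK at L = (-2, 0)
L = B + t·(K−B) with t = 6

t = 6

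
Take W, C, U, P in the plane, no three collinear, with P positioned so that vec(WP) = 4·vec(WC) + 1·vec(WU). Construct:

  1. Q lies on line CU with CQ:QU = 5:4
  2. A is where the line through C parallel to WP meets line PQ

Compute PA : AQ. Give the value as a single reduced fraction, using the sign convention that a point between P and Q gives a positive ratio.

PA:AQ = -9/25

Set W = (0, 0), C = (1, 0), U = (0, 1), P = (4, 1); any affine frame gives the same invariant.
1. Q lies on line CU with CQ:QU = 5:4 ⇒ Q = (4/9, 5/9)
2. A is where the line through C parallel to WP meets line PQ ⇒ A = (6, 5/4)
A = P + t·(Q−P) with t = -9/16, so PA:AQ = t:(1−t) = -9/16:25/16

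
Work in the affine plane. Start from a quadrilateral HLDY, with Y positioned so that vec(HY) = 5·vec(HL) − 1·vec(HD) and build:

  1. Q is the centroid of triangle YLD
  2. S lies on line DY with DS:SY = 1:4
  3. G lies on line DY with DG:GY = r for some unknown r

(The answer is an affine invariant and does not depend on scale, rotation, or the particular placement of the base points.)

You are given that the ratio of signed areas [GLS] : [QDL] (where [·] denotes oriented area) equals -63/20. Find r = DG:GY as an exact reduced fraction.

r = -5

Set H = (0, 0), L = (1, 0), D = (0, 1), Y = (5, -1); any affine frame gives the same invariant.
1. Q is the centroid of triangle YLD ⇒ Q = (2, 0)
2. S lies on line DY with DS:SY = 1:4 ⇒ S = (1, 3/5)
3. With DG:GY = r, write λ = r/(r+1) so G = D + λ·(Y−D); G is affine-linear in λ
Every point depending on G is an affine combination of G and λ-independent points, so each such coordinate is linear in λ; the λ² term in each signed area is a multiple of (Y−D)×(Y−D) = 0, so 2·[GLS] and 2·[QDL] are each linear in λ. Evaluating at λ=0 and λ=1:
  2·[GLS] = -3·λ + 3/5,   2·[QDL] = 1
So [GLS]:[QDL] = (-3·λ + 3/5) / (1). Setting this equal to -63/20:
  -3·λ + 3/5 = -63/20·(1)  ⇒  λ = 5/4
Then r = λ/(1−λ) = (5/4)/(-1/4) = -5. Check: with r = -5, G = (25/4, -3/2) and [GLS]:[QDL] = -63/20 as required.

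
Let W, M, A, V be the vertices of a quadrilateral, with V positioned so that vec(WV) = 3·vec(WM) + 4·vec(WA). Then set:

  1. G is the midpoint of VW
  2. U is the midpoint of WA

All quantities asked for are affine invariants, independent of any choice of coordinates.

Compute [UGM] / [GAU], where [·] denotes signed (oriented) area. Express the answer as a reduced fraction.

Assign W = (0, 0), M = (1, 0), A = (0, 1), V = (3, 4) — the answer is frame-independent, so this choice is without loss of generality.
1. G is the midpoint of VW ⇒ G = (3/2, 2)
2. U is the midpoint of WA ⇒ U = (0, 1/2)
2·[UGM] = -9/4, 2·[GAU] = 3/4
[UGM]:[GAU] = -9/4:3/4 = -3

[UGM]:[GAU] = -3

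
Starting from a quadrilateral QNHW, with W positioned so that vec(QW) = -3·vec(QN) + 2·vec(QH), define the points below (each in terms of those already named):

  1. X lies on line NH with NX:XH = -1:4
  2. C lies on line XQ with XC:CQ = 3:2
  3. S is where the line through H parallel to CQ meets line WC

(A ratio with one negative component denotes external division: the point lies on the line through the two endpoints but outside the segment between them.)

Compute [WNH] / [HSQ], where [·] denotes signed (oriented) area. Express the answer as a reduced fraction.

[WNH]:[HSQ] = 75/86

Work in coordinates with Q = (0, 0), N = (1, 0), H = (0, 1), W = (-3, 2).
1. X lies on line NH with NX:XH = -1:4 ⇒ X = (4/3, -1/3)
2. C lies on line XQ with XC:CQ = 3:2 ⇒ C = (8/15, -2/15)
3. S is where the line through H parallel to CQ meets line WC ⇒ S = (-172/75, 118/75)
2·[WNH] = 2, 2·[HSQ] = 172/75
[WNH]:[HSQ] = 2:172/75 = 75/86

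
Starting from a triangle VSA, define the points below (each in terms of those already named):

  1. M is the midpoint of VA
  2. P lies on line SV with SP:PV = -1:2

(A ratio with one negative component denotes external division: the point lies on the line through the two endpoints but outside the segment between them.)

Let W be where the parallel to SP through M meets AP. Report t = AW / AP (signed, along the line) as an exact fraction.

Choose coordinates V = (0, 0), S = (1, 0), A = (0, 1).
1. M is the midpoint of VA ⇒ M = (0, 1/2)
2. P lies on line SV with SP:PV = -1:2 ⇒ P = (2, 0)
through M parallel to SP: direction (1, 0); meets AP at W = (1, 1/2)
W = A + t·(P−A) with t = 1/2

t = 1/2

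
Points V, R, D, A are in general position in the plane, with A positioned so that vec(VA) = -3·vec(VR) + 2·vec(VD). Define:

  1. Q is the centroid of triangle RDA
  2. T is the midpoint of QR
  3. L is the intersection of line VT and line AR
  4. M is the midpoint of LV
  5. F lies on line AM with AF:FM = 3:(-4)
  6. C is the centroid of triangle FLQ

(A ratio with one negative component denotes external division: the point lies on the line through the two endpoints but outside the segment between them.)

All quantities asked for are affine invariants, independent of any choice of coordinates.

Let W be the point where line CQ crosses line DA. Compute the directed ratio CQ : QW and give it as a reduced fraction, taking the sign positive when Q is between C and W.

Work in coordinates with V = (0, 0), R = (1, 0), D = (0, 1), A = (-3, 2).
1. Q is the centroid of triangle RDA ⇒ Q = (-2/3, 1)
2. T is the midpoint of QR ⇒ T = (1/6, 1/2)
3. L is the intersection of line VT and line AR ⇒ L = (1/7, 3/7)
4. M is the midpoint of LV ⇒ M = (1/14, 3/14)
5. F lies on line AM with AF:FM = 3:(-4) ⇒ F = (-171/14, 103/14)
6. C is the centroid of triangle FLQ ⇒ C = (-535/126, 41/14)
line CQ meets DA at W = (-243/139, 220/139)
Q = C + t·(W−C) with t = 139/97, so CQ:QW = 139/97:-42/97

CQ:QW = -139/42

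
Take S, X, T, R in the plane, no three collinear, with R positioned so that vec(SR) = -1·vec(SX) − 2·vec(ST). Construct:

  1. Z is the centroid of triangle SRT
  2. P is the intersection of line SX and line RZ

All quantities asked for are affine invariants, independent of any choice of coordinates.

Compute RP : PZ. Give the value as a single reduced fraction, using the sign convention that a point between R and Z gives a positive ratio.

Work in coordinates with S = (0, 0), X = (1, 0), T = (0, 1), R = (-1, -2).
1. Z is the centroid of triangle SRT ⇒ Z = (-1/3, -1/3)
2. P is the intersection of line SX and line RZ ⇒ P = (-1/5, 0)
P = R + t·(Z−R) with t = 6/5, so RP:PZ = t:(1−t) = 6/5:-1/5

RP:PZ = -6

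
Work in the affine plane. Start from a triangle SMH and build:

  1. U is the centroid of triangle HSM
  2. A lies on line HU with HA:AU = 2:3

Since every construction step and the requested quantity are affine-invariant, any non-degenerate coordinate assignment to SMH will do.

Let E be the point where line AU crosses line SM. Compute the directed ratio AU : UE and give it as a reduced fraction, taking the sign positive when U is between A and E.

Work in coordinates with S = (0, 0), M = (1, 0), H = (0, 1).
1. U is the centroid of triangle HSM ⇒ U = (1/3, 1/3)
2. A lies on line HU with HA:AU = 2:3 ⇒ A = (2/15, 11/15)
line AU meets SM at E = (1/2, 0)
U = A + t·(E−A) with t = 6/11, so AU:UE = 6/11:5/11

AU:UE = 6/5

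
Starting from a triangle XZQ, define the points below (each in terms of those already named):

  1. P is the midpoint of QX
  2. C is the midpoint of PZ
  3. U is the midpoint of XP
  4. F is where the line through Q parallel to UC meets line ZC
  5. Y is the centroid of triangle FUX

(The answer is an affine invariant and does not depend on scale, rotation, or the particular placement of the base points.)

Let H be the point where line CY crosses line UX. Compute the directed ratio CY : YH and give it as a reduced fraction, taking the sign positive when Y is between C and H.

CY:YH = -5/2

Choose coordinates X = (0, 0), Z = (1, 0), Q = (0, 1).
1. P is the midpoint of QX ⇒ P = (0, 1/2)
2. C is the midpoint of PZ ⇒ C = (1/2, 1/4)
3. U is the midpoint of XP ⇒ U = (0, 1/4)
4. F is where the line through Q parallel to UC meets line ZC ⇒ F = (-1, 1)
5. Y is the centroid of triangle FUX ⇒ Y = (-1/3, 5/12)
line CY meets UX at H = (0, 7/20)
Y = C + t·(H−C) with t = 5/3, so CY:YH = 5/3:-2/3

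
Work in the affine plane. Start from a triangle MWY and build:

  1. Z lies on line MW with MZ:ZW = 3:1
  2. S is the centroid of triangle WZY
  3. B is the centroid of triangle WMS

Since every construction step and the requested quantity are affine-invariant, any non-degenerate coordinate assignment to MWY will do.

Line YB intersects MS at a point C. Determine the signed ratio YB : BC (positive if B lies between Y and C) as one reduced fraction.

Choose coordinates M = (0, 0), W = (1, 0), Y = (0, 1).
1. Z lies on line MW with MZ:ZW = 3:1 ⇒ Z = (3/4, 0)
2. S is the centroid of triangle WZY ⇒ S = (7/12, 1/3)
3. B is the centroid of triangle WMS ⇒ B = (19/36, 1/9)
line YB meets MS at C = (133/300, 19/75)
B = Y + t·(C−Y) with t = 25/21, so YB:BC = 25/21:-4/21

YB:BC = -25/4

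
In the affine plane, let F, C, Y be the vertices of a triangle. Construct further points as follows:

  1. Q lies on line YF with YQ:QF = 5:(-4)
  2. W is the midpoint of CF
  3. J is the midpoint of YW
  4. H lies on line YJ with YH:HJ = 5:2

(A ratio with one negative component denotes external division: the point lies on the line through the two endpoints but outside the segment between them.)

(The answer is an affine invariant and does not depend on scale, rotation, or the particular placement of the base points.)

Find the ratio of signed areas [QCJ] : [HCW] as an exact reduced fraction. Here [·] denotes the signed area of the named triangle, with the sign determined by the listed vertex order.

[QCJ]:[HCW] = -98/9

Set F = (0, 0), C = (1, 0), Y = (0, 1); any affine frame gives the same invariant.
1. Q lies on line YF with YQ:QF = 5:(-4) ⇒ Q = (0, -4)
2. W is the midpoint of CF ⇒ W = (1/2, 0)
3. J is the midpoint of YW ⇒ J = (1/4, 1/2)
4. H lies on line YJ with YH:HJ = 5:2 ⇒ H = (5/28, 9/14)
2·[QCJ] = 7/2, 2·[HCW] = -9/28
[QCJ]:[HCW] = 7/2:-9/28 = -98/9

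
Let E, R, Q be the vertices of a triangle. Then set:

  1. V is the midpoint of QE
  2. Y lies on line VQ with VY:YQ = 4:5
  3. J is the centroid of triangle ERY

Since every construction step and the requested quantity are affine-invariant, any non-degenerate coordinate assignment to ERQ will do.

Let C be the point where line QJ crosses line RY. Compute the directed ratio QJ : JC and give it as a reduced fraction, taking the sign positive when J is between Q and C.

Work in coordinates with E = (0, 0), R = (1, 0), Q = (0, 1).
1. V is the midpoint of QE ⇒ V = (0, 1/2)
2. Y lies on line VQ with VY:YQ = 4:5 ⇒ Y = (0, 13/18)
3. J is the centroid of triangle ERY ⇒ J = (1/3, 13/54)
line QJ meets RY at C = (5/28, 299/504)
J = Q + t·(C−Q) with t = 28/15, so QJ:JC = 28/15:-13/15

QJ:JC = -28/13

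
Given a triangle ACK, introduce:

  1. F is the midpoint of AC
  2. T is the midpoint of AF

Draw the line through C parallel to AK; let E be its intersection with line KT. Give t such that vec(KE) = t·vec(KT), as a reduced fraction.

Assign A = (0, 0), C = (1, 0), K = (0, 1) — the answer is frame-independent, so this choice is without loss of generality.
1. F is the midpoint of AC ⇒ F = (1/2, 0)
2. T is the midpoint of AF ⇒ T = (1/4, 0)
through C parallel to AK: direction (0, 1); meets KT at E = (1, -3)
E = K + t·(T−K) with t = 4

t = 4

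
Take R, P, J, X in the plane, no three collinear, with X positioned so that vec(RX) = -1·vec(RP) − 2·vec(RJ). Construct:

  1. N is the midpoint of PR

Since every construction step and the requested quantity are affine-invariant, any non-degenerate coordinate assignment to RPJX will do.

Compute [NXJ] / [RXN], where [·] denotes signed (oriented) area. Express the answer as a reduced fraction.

[NXJ]:[RXN] = -5/2

Set R = (0, 0), P = (1, 0), J = (0, 1), X = (-1, -2); any affine frame gives the same invariant.
1. N is the midpoint of PR ⇒ N = (1/2, 0)
2·[NXJ] = -5/2, 2·[RXN] = 1
[NXJ]:[RXN] = -5/2:1 = -5/2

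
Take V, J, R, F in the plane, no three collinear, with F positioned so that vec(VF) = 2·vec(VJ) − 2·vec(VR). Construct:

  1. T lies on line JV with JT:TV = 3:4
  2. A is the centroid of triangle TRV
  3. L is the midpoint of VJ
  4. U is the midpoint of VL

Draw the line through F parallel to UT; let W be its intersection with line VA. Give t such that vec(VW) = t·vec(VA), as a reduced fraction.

t = -6

Set V = (0, 0), J = (1, 0), R = (0, 1), F = (2, -2); any affine frame gives the same invariant.
1. T lies on line JV with JT:TV = 3:4 ⇒ T = (4/7, 0)
2. A is the centroid of triangle TRV ⇒ A = (4/21, 1/3)
3. L is the midpoint of VJ ⇒ L = (1/2, 0)
4. U is the midpoint of VL ⇒ U = (1/4, 0)
through F parallel to UT: direction (9/28, 0); meets VA at W = (-8/7, -2)
W = V + t·(A−V) with t = -6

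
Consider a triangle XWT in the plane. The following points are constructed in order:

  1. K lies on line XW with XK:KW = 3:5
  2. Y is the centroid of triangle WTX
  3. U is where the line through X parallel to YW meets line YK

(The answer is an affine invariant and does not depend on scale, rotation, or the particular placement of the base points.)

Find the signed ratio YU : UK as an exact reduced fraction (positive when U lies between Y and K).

YU:UK = -8/3

Assign X = (0, 0), W = (1, 0), T = (0, 1) — the answer is frame-independent, so this choice is without loss of generality.
1. K lies on line XW with XK:KW = 3:5 ⇒ K = (3/8, 0)
2. Y is the centroid of triangle WTX ⇒ Y = (1/3, 1/3)
3. U is where the line through X parallel to YW meets line YK ⇒ U = (2/5, -1/5)
U = Y + t·(K−Y) with t = 8/5, so YU:UK = t:(1−t) = 8/5:-3/5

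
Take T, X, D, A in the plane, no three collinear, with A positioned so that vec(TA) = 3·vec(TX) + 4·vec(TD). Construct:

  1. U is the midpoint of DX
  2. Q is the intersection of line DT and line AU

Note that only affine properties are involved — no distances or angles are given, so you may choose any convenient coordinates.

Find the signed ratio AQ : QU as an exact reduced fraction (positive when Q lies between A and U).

AQ:QU = -6

Choose coordinates T = (0, 0), X = (1, 0), D = (0, 1), A = (3, 4).
1. U is the midpoint of DX ⇒ U = (1/2, 1/2)
2. Q is the intersection of line DT and line AU ⇒ Q = (0, -1/5)
Q = A + t·(U−A) with t = 6/5, so AQ:QU = t:(1−t) = 6/5:-1/5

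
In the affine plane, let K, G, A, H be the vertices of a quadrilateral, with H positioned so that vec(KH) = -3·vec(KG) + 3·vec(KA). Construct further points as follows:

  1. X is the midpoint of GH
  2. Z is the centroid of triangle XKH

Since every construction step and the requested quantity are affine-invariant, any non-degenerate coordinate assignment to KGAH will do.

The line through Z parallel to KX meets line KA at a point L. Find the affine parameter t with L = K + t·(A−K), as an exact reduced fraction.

t = -1/2

Assign K = (0, 0), G = (1, 0), A = (0, 1), H = (-3, 3) — the answer is frame-independent, so this choice is without loss of generality.
1. X is the midpoint of GH ⇒ X = (-1, 3/2)
2. Z is the centroid of triangle XKH ⇒ Z = (-4/3, 3/2)
through Z parallel to KX: direction (-1, 3/2); meets KA at L = (0, -1/2)
L = K + t·(A−K) with t = -1/2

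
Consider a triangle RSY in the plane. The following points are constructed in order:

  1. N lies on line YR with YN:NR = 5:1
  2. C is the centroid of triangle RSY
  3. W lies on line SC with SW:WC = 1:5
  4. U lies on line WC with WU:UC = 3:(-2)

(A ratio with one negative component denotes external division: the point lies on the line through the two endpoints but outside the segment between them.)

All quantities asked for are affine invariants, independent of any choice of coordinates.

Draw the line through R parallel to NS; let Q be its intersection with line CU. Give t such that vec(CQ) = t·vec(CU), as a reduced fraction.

Work in coordinates with R = (0, 0), S = (1, 0), Y = (0, 1).
1. N lies on line YR with YN:NR = 5:1 ⇒ N = (0, 1/6)
2. C is the centroid of triangle RSY ⇒ C = (1/3, 1/3)
3. W lies on line SC with SW:WC = 1:5 ⇒ W = (8/9, 1/18)
4. U lies on line WC with WU:UC = 3:(-2) ⇒ U = (-7/9, 8/9)
through R parallel to NS: direction (1, -1/6); meets CU at Q = (3/2, -1/4)
Q = C + t·(U−C) with t = -21/20

t = -21/20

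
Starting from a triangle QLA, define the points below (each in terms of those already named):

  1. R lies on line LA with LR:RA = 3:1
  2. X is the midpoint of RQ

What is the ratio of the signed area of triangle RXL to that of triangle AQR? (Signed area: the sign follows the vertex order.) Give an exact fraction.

[RXL]:[AQR] = 3/2

Set Q = (0, 0), L = (1, 0), A = (0, 1); any affine frame gives the same invariant.
1. R lies on line LA with LR:RA = 3:1 ⇒ R = (1/4, 3/4)
2. X is the midpoint of RQ ⇒ X = (1/8, 3/8)
2·[RXL] = 3/8, 2·[AQR] = 1/4
[RXL]:[AQR] = 3/8:1/4 = 3/2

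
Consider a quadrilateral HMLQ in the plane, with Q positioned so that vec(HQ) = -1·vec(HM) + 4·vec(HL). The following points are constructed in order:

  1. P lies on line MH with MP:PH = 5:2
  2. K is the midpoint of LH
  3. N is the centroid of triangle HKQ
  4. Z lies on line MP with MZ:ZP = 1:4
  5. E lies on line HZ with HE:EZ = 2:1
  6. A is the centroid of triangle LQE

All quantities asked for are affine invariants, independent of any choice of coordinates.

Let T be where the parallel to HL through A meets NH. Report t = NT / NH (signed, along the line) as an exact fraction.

t = 4/7

Assign H = (0, 0), M = (1, 0), L = (0, 1), Q = (-1, 4) — the answer is frame-independent, so this choice is without loss of generality.
1. P lies on line MH with MP:PH = 5:2 ⇒ P = (2/7, 0)
2. K is the midpoint of LH ⇒ K = (0, 1/2)
3. N is the centroid of triangle HKQ ⇒ N = (-1/3, 3/2)
4. Z lies on line MP with MZ:ZP = 1:4 ⇒ Z = (6/7, 0)
5. E lies on line HZ with HE:EZ = 2:1 ⇒ E = (4/7, 0)
6. A is the centroid of triangle LQE ⇒ A = (-1/7, 5/3)
through A parallel to HL: direction (0, 1); meets NH at T = (-1/7, 9/14)
T = N + t·(H−N) with t = 4/7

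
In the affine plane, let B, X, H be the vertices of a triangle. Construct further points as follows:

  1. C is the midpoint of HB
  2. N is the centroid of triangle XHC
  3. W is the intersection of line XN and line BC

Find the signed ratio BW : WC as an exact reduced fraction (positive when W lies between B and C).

BW:WC = -3

Set B = (0, 0), X = (1, 0), H = (0, 1); any affine frame gives the same invariant.
1. C is the midpoint of HB ⇒ C = (0, 1/2)
2. N is the centroid of triangle XHC ⇒ N = (1/3, 1/2)
3. W is the intersection of line XN and line BC ⇒ W = (0, 3/4)
W = B + t·(C−B) with t = 3/2, so BW:WC = t:(1−t) = 3/2:-1/2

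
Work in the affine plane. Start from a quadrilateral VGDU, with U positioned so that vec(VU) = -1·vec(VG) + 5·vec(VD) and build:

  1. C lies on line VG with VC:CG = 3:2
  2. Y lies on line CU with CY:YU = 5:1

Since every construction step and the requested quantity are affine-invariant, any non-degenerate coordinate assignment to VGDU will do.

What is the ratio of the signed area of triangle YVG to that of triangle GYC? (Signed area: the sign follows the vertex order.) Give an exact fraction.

[YVG]:[GYC] = 5/2

Assign V = (0, 0), G = (1, 0), D = (0, 1), U = (-1, 5) — the answer is frame-independent, so this choice is without loss of generality.
1. C lies on line VG with VC:CG = 3:2 ⇒ C = (3/5, 0)
2. Y lies on line CU with CY:YU = 5:1 ⇒ Y = (-11/15, 25/6)
2·[YVG] = 25/6, 2·[GYC] = 5/3
[YVG]:[GYC] = 25/6:5/3 = 5/2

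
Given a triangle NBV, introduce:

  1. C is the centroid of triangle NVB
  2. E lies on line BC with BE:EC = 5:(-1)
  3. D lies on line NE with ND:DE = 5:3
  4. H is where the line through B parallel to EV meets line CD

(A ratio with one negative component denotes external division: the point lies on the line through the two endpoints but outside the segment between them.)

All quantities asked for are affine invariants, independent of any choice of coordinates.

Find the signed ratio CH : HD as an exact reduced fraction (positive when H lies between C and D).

Set N = (0, 0), B = (1, 0), V = (0, 1); any affine frame gives the same invariant.
1. C is the centroid of triangle NVB ⇒ C = (1/3, 1/3)
2. E lies on line BC with BE:EC = 5:(-1) ⇒ E = (1/6, 5/12)
3. D lies on line NE with ND:DE = 5:3 ⇒ D = (5/48, 25/96)
4. H is where the line through B parallel to EV meets line CD ⇒ H = (6/7, 1/2)
H = C + t·(D−C) with t = -16/7, so CH:HD = t:(1−t) = -16/7:23/7

CH:HD = -16/23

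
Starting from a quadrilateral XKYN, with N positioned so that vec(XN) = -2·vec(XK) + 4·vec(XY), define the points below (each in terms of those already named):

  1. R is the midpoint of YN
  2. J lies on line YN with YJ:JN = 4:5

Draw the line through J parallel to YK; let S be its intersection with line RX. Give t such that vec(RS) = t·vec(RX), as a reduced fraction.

Set X = (0, 0), K = (1, 0), Y = (0, 1), N = (-2, 4); any affine frame gives the same invariant.
1. R is the midpoint of YN ⇒ R = (-1, 5/2)
2. J lies on line YN with YJ:JN = 4:5 ⇒ J = (-8/9, 7/3)
through J parallel to YK: direction (1, -1); meets RX at S = (-26/27, 65/27)
S = R + t·(X−R) with t = 1/27

t = 1/27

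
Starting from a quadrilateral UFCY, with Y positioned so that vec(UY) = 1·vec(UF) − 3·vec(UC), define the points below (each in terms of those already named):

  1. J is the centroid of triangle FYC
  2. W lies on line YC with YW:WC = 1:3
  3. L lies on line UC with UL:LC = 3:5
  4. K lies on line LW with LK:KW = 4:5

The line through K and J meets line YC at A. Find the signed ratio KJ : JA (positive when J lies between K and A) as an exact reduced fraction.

KJ:JA = -97/72

Set U = (0, 0), F = (1, 0), C = (0, 1), Y = (1, -3); any affine frame gives the same invariant.
1. J is the centroid of triangle FYC ⇒ J = (2/3, -2/3)
2. W lies on line YC with YW:WC = 1:3 ⇒ W = (3/4, -2)
3. L lies on line UC with UL:LC = 3:5 ⇒ L = (0, 3/8)
4. K lies on line LW with LK:KW = 4:5 ⇒ K = (1/3, -49/72)
line KJ meets YC at A = (122/291, -197/291)
J = K + t·(A−K) with t = 97/25, so KJ:JA = 97/25:-72/25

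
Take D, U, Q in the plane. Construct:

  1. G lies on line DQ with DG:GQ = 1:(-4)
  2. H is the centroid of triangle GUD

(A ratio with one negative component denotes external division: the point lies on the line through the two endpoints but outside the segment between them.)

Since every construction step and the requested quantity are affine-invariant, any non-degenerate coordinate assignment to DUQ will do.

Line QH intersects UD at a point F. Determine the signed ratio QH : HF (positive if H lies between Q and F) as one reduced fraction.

Assign D = (0, 0), U = (1, 0), Q = (0, 1) — the answer is frame-independent, so this choice is without loss of generality.
1. G lies on line DQ with DG:GQ = 1:(-4) ⇒ G = (0, -1/3)
2. H is the centroid of triangle GUD ⇒ H = (1/3, -1/9)
line QH meets UD at F = (3/10, 0)
H = Q + t·(F−Q) with t = 10/9, so QH:HF = 10/9:-1/9

QH:HF = -10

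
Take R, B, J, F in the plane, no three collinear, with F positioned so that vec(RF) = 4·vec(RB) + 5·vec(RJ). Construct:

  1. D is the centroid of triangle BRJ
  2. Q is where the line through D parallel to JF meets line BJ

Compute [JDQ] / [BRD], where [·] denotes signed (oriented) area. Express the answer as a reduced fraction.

[JDQ]:[BRD] = -1/2

Set R = (0, 0), B = (1, 0), J = (0, 1), F = (4, 5); any affine frame gives the same invariant.
1. D is the centroid of triangle BRJ ⇒ D = (1/3, 1/3)
2. Q is where the line through D parallel to JF meets line BJ ⇒ Q = (1/2, 1/2)
2·[JDQ] = 1/6, 2·[BRD] = -1/3
[JDQ]:[BRD] = 1/6:-1/3 = -1/2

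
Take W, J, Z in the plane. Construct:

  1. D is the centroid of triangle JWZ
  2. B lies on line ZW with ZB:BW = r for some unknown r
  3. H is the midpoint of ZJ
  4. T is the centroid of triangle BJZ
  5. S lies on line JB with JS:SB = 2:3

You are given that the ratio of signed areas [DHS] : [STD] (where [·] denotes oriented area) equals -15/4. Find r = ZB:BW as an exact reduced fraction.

r = 3

Assign W = (0, 0), J = (1, 0), Z = (0, 1) — the answer is frame-independent, so this choice is without loss of generality.
1. D is the centroid of triangle JWZ ⇒ D = (1/3, 1/3)
2. With ZB:BW = r, write λ = r/(r+1) so B = Z + λ·(W−Z); B is affine-linear in λ
3. H is the midpoint of ZJ ⇒ H = (1/2, 1/2)
4. T is the centroid of triangle BJZ ⇒ T is an affine combination of earlier points and hence also affine-linear in λ
5. S lies on line JB with JS:SB = 2:3 ⇒ S is an affine combination of earlier points and hence also affine-linear in λ
Every point depending on B is an affine combination of B and λ-independent points, so each such coordinate is linear in λ; the λ² term in each signed area is a multiple of (W−Z)×(W−Z) = 0, so 2·[DHS] and 2·[STD] are each linear in λ. Evaluating at λ=0 and λ=1:
  2·[DHS] = -1/15·λ − 1/30,   2·[STD] = -4/45·λ + 4/45
So [DHS]:[STD] = (-1/15·λ − 1/30) / (-4/45·λ + 4/45). Setting this equal to -15/4:
  -1/15·λ − 1/30 = -15/4·(-4/45·λ + 4/45)  ⇒  λ = 3/4
Then r = λ/(1−λ) = (3/4)/(1/4) = 3. Check: with r = 3, B = (0, 1/4) and [DHS]:[STD] = -15/4 as required.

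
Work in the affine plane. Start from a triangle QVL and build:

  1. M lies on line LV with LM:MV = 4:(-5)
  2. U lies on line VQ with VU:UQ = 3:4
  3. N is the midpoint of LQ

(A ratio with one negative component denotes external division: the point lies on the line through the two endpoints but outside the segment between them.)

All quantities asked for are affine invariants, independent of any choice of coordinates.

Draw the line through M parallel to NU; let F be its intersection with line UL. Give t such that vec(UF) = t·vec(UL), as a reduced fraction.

t = 2

Assign Q = (0, 0), V = (1, 0), L = (0, 1) — the answer is frame-independent, so this choice is without loss of generality.
1. M lies on line LV with LM:MV = 4:(-5) ⇒ M = (-4, 5)
2. U lies on line VQ with VU:UQ = 3:4 ⇒ U = (4/7, 0)
3. N is the midpoint of LQ ⇒ N = (0, 1/2)
through M parallel to NU: direction (4/7, -1/2); meets UL at F = (-4/7, 2)
F = U + t·(L−U) with t = 2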